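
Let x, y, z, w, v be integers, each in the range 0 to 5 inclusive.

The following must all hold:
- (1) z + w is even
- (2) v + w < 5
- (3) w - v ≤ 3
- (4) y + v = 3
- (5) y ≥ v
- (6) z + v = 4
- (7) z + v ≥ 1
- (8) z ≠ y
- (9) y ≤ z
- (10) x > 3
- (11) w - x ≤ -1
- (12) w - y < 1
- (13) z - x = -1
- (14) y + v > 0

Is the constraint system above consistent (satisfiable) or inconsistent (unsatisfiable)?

Satisfiable

Try x = 5, y = 3, z = 4, w = 2, v = 0.
Check constraint 2: v + w = 2; constraint 3: w - v = 2. The remaining constraints are straightforward to verify.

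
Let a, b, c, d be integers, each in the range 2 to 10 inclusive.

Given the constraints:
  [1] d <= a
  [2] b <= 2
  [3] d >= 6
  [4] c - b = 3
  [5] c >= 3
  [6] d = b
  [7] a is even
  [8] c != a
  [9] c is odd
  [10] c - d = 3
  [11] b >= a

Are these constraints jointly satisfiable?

Unsatisfiable

From constraints 1 and 3: a ≥ d and d ≥ 6, so a ≥ 6. From constraints 2 and 11: a ≤ b and b ≤ 2, so a ≤ 2. But 2 < 6, so no value of a works.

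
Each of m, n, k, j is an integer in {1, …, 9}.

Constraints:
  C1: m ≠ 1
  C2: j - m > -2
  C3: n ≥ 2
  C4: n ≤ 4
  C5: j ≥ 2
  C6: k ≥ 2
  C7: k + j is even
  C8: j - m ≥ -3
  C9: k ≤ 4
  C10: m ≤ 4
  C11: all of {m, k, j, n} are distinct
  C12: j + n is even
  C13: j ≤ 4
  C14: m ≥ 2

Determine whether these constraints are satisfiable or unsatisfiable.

Constraints 3, 4, 5, 6, 9, 10, 13, and 14 confine each of m, k, j, n to the 3 values {2, …, 4}.
Constraint 11 requires all 4 of them to be distinct, but only 3 values are available — impossible by the pigeonhole principle.

Unsatisfiable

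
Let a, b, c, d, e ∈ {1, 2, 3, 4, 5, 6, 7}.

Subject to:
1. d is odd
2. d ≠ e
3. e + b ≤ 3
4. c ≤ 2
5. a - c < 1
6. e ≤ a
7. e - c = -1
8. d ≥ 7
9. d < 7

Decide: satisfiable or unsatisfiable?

From constraint 8: d ≥ 7. From constraint 9: d ≤ 6. But 6 < 7, so no value of d works.

Unsatisfiable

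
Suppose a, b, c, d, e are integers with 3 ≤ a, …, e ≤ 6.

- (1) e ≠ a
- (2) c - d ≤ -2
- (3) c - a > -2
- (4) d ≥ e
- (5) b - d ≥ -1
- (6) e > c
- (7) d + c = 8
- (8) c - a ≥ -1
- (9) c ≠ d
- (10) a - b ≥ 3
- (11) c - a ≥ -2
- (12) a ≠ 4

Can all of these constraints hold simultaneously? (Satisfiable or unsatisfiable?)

Unsatisfiable

Constraints 2, 5, 10, and 11 give b − d ≥ -1, d − c ≥ 2, c − a ≥ -2, a − b ≥ 3.
Adding all 4 inequalities: the left sides telescope to 0, and the right sides sum to (-1) + 2 + (-2) + 3 = 2. So 0 ≥ 2, which is false.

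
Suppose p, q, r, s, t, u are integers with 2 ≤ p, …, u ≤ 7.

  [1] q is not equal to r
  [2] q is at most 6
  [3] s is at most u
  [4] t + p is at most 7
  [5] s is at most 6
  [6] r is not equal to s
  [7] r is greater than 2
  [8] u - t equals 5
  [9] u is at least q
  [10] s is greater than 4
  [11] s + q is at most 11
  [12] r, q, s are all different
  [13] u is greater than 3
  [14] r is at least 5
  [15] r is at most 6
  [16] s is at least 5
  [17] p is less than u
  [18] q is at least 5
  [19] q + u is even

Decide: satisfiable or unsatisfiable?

Unsatisfiable

Constraints 2, 5, 14, 15, 16, and 18 confine each of r, q, s to the 2 values {5, 6}.
Constraint 12 requires all 3 of them to be distinct, but only 2 values are available — impossible by the pigeonhole principle.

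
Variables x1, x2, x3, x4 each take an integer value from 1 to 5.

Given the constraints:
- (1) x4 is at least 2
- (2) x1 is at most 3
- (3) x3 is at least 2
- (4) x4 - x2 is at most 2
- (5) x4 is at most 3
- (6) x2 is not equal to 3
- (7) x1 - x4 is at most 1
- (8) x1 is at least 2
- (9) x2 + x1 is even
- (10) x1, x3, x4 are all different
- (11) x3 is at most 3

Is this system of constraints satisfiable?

Constraints 1, 2, 3, 5, 8, and 11 confine each of x1, x3, x4 to the 2 values {2, 3}.
Constraint 10 requires all 3 of them to be distinct, but only 2 values are available — impossible by the pigeonhole principle.

Unsatisfiable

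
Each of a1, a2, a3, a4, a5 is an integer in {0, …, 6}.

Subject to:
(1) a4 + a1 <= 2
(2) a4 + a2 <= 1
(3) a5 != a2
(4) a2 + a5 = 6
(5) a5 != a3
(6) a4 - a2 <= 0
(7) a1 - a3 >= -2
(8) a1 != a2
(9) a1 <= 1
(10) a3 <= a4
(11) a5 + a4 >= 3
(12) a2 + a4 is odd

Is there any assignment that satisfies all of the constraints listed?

Satisfiable

Setting (a1, a2, a3, a4, a5) = (0, 1, 0, 0, 5) satisfies everything: constraint 1: a4 + a1 = 0; constraint 2: a4 + a2 = 1; constraint 4: a2 + a5 = 6, and the others follow.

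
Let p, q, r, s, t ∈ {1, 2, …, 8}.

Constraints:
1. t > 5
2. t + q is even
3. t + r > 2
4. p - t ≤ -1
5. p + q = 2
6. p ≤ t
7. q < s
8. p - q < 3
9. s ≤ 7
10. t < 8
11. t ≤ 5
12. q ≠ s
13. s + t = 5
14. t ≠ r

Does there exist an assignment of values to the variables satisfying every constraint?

Unsatisfiable

From constraint 1: t ≥ 6. From constraint 11: t ≤ 5. But 5 < 6, so no value of t works.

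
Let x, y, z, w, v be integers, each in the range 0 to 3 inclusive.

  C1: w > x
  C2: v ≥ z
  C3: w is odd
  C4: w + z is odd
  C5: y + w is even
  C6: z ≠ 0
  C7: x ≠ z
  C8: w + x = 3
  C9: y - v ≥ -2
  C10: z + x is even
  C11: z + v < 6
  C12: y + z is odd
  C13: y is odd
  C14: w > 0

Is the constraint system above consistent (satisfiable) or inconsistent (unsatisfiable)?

The assignment x = 0, y = 1, z = 2, w = 3, v = 2 works:
  constraint 8 holds since w + x = 3.
  constraint 9 holds since y - v = -1.
The rest check out directly.

Satisfiable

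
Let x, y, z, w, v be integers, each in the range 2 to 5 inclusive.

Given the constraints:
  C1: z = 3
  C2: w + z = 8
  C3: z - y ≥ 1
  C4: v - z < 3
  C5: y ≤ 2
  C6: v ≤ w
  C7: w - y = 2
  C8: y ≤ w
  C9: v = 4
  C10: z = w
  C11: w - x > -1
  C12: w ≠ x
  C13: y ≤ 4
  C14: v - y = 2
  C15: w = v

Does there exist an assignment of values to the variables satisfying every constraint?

Constraint 1 fixes z = 3 and constraint 9 fixes v = 4. Constraints 10 and 15 give z = w = v, so z = v. But 3 ≠ 4 — contradiction.

Unsatisfiable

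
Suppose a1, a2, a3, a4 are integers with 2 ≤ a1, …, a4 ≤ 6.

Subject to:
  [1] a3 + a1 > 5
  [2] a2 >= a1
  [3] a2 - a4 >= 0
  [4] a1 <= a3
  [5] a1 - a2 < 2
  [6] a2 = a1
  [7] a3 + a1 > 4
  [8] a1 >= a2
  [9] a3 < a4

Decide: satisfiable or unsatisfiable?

Unsatisfiable

Constraints 3, 4, 8, and 9 give a1 ≤ a3, a3 < a4, a4 ≤ a2, a2 ≤ a1. Chaining: a1 ≤ a3 < a4 ≤ a2 ≤ a1, which forces a1 < a1 — impossible.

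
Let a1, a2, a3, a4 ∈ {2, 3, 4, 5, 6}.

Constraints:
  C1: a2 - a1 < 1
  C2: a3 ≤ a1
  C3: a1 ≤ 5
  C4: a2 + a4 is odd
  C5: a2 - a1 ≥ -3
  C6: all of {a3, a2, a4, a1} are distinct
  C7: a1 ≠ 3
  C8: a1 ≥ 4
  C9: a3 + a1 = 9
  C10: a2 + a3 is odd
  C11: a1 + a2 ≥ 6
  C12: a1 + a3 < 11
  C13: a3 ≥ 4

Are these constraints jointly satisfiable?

Setting (a1, a2, a3, a4) = (5, 3, 4, 2) satisfies everything: constraint 1: a2 - a1 = -2; constraint 5: a2 - a1 = -2; constraint 9: a3 + a1 = 9, and the others follow.

Satisfiable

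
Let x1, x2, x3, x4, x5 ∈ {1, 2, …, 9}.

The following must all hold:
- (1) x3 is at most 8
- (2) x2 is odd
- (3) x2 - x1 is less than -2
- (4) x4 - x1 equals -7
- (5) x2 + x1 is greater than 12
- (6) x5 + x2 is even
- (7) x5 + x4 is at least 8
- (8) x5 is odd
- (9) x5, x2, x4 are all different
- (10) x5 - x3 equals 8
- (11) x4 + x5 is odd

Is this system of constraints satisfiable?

One satisfying assignment is x1 = 9, x2 = 5, x3 = 1, x4 = 2, x5 = 9.
For the less obvious constraints — constraint 3: x2 - x1 = -4; constraint 4: x4 - x1 = -7 — and the others hold by inspection.

Satisfiable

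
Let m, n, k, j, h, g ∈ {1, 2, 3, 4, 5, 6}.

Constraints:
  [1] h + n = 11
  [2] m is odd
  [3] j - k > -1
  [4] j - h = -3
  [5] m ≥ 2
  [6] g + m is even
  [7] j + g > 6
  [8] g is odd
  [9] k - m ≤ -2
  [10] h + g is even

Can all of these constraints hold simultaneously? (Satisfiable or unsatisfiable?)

The assignment m = 5, n = 6, k = 1, j = 2, h = 5, g = 5 works:
  constraint 1 holds since h + n = 11.
  constraint 3 holds since j - k = 1.
The rest check out directly.

Satisfiable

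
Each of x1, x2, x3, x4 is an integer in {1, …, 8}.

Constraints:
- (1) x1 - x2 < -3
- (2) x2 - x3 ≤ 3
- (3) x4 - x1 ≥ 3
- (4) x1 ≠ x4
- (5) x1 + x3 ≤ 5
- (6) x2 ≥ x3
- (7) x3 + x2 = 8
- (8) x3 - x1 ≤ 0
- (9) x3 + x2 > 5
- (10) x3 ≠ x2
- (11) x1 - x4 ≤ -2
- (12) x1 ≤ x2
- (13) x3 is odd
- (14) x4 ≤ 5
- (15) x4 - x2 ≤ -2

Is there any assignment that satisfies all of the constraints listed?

Unsatisfiable

Constraints 2, 3, 8, and 15 give x2 − x4 ≥ 2, x4 − x1 ≥ 3, x1 − x3 ≥ 0, x3 − x2 ≥ -3.
Adding all 4 inequalities: the left sides telescope to 0, and the right sides sum to 2 + 3 + 0 + (-3) = 2. So 0 ≥ 2, which is false.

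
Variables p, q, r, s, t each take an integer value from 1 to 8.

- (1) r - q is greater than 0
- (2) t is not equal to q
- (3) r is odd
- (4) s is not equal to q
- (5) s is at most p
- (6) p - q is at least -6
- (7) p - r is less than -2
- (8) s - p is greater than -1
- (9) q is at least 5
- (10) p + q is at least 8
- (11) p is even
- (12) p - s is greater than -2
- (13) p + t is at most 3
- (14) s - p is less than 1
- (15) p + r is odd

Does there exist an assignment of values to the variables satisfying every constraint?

Try p = 2, q = 6, r = 7, s = 2, t = 1.
Check constraint 1: r - q = 1; constraint 6: p - q = -4. The remaining constraints are straightforward to verify.

Satisfiable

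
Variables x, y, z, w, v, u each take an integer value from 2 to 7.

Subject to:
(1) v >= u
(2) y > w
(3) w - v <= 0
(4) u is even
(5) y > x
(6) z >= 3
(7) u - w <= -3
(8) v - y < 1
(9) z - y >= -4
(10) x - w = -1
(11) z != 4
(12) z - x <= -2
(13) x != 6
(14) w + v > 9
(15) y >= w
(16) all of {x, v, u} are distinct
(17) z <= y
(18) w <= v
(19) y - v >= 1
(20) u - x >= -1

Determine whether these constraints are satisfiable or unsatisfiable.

Constraints 3, 7, 9, 12, 19, and 20 give y − v ≥ 1, v − w ≥ 0, w − u ≥ 3, u − x ≥ -1, x − z ≥ 2, z − y ≥ -4.
Adding all 6 inequalities: the left sides telescope to 0, and the right sides sum to 1 + 0 + 3 + (-1) + 2 + (-4) = 1. So 0 ≥ 1, which is false.

Unsatisfiable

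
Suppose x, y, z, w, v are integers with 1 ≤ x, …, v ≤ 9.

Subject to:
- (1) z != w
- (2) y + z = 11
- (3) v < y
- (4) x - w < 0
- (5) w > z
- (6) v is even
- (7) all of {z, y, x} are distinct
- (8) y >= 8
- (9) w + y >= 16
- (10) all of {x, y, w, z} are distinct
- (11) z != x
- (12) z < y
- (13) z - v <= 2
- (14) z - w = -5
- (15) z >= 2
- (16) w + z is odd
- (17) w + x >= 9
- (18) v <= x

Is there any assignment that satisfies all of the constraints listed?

One satisfying assignment is x = 5, y = 9, z = 2, w = 7, v = 2.
For the less obvious constraints — constraint 2: y + z = 11; constraint 4: x - w = -2; constraint 9: w + y = 16 — and the others hold by inspection.

Satisfiable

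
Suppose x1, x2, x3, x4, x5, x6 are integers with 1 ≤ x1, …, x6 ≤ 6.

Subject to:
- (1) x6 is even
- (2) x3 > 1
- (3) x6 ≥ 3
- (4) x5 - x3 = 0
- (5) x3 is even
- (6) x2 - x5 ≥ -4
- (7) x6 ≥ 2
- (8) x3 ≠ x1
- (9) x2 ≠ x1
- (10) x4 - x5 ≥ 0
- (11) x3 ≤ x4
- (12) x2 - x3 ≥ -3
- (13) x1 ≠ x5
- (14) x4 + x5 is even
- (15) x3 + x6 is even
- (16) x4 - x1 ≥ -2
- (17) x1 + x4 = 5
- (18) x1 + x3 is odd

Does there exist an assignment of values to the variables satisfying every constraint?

Satisfiable

The assignment x1 = 3, x2 = 1, x3 = 2, x4 = 2, x5 = 2, x6 = 4 works:
  constraint 4 holds since x5 - x3 = 0.
  constraint 6 holds since x2 - x5 = -1.
  constraint 10 holds since x4 - x5 = 0.
The rest check out directly.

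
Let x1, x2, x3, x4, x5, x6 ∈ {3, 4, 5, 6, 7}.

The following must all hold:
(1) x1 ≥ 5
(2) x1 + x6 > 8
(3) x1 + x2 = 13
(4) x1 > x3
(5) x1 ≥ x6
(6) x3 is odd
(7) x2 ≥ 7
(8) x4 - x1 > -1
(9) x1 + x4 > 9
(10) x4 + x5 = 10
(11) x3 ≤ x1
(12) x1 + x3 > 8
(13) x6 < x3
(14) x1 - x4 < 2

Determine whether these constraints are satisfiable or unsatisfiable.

Try x1 = 6, x2 = 7, x3 = 5, x4 = 6, x5 = 4, x6 = 3.
Check constraint 2: x1 + x6 = 9; constraint 3: x1 + x2 = 13; constraint 8: x4 - x1 = 0. The remaining constraints are straightforward to verify.

Satisfiable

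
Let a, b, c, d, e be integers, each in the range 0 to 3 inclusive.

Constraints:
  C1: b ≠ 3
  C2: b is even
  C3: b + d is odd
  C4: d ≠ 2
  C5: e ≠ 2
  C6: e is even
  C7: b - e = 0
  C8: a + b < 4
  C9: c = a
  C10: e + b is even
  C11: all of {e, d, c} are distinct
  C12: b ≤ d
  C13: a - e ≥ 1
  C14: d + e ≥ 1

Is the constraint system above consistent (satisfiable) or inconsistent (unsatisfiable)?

Satisfiable

Try a = 2, b = 0, c = 2, d = 1, e = 0.
Check constraint 7: b - e = 0; constraint 8: a + b = 2; constraint 13: a - e = 2. The remaining constraints are straightforward to verify.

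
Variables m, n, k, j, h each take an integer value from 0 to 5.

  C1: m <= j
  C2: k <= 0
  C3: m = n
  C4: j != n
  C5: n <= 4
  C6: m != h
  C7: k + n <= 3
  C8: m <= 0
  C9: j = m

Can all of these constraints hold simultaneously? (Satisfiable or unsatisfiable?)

From constraints 3 and 9, j = m = n, so j = n. But constraint 4 says j ≠ n. Contradiction.

Unsatisfiable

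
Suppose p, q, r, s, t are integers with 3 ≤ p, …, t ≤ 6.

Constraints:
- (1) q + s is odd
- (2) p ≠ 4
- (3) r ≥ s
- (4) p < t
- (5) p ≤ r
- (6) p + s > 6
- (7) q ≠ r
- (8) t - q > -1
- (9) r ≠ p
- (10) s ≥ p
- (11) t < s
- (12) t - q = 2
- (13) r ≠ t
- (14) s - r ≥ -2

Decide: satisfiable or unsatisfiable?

The assignment p = 3, q = 3, r = 6, s = 6, t = 5 works:
  constraint 6 holds since p + s = 9.
  constraint 8 holds since t - q = 2.
The rest check out directly.

Satisfiable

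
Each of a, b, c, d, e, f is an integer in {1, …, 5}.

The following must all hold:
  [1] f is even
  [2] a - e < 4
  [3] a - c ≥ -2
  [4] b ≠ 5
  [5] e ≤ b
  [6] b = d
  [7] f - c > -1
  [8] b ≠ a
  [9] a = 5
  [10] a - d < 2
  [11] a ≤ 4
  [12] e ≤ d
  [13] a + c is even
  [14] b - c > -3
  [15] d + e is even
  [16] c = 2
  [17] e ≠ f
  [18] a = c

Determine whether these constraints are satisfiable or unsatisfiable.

Unsatisfiable

Constraint 9 fixes a = 5 and constraint 16 fixes c = 2, but constraint 18 requires a = c. Since 5 ≠ 2, contradiction.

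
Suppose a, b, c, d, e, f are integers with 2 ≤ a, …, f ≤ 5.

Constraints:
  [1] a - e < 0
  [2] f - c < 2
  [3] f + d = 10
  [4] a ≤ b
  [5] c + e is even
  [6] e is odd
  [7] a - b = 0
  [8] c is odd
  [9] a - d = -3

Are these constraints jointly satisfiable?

Satisfiable

Setting (a, b, c, d, e, f) = (2, 2, 5, 5, 5, 5) satisfies everything: constraint 1: a - e = -3; constraint 2: f - c = 0; constraint 3: f + d = 10, and the others follow.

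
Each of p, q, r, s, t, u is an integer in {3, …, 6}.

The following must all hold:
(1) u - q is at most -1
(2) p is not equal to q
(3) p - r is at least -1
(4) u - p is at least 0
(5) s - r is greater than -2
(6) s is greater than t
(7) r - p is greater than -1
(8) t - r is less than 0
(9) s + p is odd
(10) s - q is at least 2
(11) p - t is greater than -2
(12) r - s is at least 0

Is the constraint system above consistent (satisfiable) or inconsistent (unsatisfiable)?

Constraints 1, 3, 4, 10, and 12 give s − q ≥ 2, q − u ≥ 1, u − p ≥ 0, p − r ≥ -1, r − s ≥ 0.
Adding all 5 inequalities: the left sides telescope to 0, and the right sides sum to 2 + 1 + 0 + (-1) + 0 = 2. So 0 ≥ 2, which is false.

Unsatisfiable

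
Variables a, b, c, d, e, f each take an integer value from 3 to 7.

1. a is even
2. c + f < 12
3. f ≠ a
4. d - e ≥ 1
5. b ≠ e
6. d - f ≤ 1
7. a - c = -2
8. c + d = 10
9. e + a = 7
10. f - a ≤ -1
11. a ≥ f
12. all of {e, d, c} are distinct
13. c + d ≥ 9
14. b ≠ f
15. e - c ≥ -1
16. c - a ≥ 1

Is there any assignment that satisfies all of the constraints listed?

Unsatisfiable

Constraints 4, 6, 10, 15, and 16 give f − d ≥ -1, d − e ≥ 1, e − c ≥ -1, c − a ≥ 1, a − f ≥ 1.
Adding all 5 inequalities: the left sides telescope to 0, and the right sides sum to (-1) + 1 + (-1) + 1 + 1 = 1. So 0 ≥ 1, which is false.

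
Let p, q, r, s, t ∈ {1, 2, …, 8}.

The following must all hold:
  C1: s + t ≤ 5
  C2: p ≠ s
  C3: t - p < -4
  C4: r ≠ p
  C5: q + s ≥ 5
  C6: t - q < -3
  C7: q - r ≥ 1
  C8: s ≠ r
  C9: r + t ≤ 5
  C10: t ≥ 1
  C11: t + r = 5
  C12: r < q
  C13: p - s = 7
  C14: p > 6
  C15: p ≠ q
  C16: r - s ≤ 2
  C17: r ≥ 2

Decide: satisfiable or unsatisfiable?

The assignment p = 8, q = 7, r = 3, s = 1, t = 2 works:
  constraint 1 holds since s + t = 3.
  constraint 3 holds since t - p = -6.
  constraint 5 holds since q + s = 8.
The rest check out directly.

Satisfiable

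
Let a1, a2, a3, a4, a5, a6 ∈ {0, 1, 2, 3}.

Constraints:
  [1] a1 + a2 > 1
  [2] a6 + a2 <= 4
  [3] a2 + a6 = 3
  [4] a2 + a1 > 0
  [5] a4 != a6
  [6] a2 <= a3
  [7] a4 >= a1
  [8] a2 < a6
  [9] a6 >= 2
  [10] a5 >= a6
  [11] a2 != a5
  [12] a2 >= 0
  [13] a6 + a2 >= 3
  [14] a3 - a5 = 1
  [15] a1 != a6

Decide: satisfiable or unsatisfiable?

Setting (a1, a2, a3, a4, a5, a6) = (1, 1, 3, 1, 2, 2) satisfies everything: constraint 1: a1 + a2 = 2; constraint 2: a6 + a2 = 3, and the others follow.

Satisfiable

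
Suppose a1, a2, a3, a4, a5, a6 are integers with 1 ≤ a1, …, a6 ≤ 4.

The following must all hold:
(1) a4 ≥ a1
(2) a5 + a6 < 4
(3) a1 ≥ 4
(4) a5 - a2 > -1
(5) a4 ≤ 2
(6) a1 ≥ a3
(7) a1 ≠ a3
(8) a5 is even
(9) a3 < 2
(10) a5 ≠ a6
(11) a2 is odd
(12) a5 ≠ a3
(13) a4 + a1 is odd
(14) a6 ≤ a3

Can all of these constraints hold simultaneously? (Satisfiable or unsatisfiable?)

Unsatisfiable

From constraints 1 and 3: a4 ≥ a1 and a1 ≥ 4, so a4 ≥ 4. From constraint 5: a4 ≤ 2. But 2 < 4, so no value of a4 works.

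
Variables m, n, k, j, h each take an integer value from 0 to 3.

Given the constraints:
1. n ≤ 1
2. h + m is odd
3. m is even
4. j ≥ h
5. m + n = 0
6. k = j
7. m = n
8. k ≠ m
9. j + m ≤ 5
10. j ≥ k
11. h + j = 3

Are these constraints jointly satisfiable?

Setting (m, n, k, j, h) = (0, 0, 2, 2, 1) satisfies everything: constraint 5: m + n = 0; constraint 9: j + m = 2, and the others follow.

Satisfiable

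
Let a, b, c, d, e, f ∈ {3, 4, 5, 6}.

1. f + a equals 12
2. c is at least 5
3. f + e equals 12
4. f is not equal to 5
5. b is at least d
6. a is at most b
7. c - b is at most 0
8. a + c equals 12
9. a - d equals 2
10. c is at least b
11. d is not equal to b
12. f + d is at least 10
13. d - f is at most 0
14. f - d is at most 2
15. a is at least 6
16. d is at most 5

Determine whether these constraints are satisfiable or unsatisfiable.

Satisfiable

One satisfying assignment is a = 6, b = 6, c = 6, d = 4, e = 6, f = 6.
For the less obvious constraints — constraint 1: f + a = 12; constraint 3: f + e = 12; constraint 7: c - b = 0 — and the others hold by inspection.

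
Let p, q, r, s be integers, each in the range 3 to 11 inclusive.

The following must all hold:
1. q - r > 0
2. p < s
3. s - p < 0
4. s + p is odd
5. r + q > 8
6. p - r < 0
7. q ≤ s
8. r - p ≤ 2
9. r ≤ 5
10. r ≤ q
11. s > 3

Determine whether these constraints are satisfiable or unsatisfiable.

Constraints 1, 3, 6, and 7 give p < r, r < q, q ≤ s, s < p. Chaining: p < r < q ≤ s < p, which forces p < p — impossible.

Unsatisfiable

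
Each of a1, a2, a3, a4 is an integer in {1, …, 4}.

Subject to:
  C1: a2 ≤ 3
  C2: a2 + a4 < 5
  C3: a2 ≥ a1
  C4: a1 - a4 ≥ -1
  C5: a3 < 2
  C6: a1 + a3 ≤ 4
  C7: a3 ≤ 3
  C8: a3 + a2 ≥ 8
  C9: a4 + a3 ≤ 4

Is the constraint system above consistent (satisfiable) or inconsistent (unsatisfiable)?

From constraint 7: a3 ≤ 3. From constraint 1: a2 ≤ 3. Hence a3 + a2 ≤ 6. But constraint 8 requires a3 + a2 ≥ 8, and 8 > 6. Contradiction.

Unsatisfiable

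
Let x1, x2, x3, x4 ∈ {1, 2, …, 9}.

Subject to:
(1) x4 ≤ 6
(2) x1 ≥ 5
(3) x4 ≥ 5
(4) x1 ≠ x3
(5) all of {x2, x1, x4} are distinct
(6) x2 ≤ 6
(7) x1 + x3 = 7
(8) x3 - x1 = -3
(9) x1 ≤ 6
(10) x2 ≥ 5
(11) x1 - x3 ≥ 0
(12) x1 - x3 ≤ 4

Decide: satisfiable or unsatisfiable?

Unsatisfiable

Constraints 1, 2, 3, 6, 9, and 10 confine each of x2, x1, x4 to the 2 values {5, 6}.
Constraint 5 requires all 3 of them to be distinct, but only 2 values are available — impossible by the pigeonhole principle.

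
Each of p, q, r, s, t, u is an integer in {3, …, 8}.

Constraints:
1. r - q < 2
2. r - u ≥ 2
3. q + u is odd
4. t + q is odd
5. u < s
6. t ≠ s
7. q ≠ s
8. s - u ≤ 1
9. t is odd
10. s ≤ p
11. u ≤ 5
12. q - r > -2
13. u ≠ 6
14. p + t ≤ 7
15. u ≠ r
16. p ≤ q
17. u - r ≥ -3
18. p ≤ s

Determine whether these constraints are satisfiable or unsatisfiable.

Take p = 4, q = 6, r = 6, s = 4, t = 3, u = 3. Then constraint 1: r - q = 0; constraint 2: r - u = 3; constraint 8: s - u = 1, and every other listed constraint is also met.

Satisfiable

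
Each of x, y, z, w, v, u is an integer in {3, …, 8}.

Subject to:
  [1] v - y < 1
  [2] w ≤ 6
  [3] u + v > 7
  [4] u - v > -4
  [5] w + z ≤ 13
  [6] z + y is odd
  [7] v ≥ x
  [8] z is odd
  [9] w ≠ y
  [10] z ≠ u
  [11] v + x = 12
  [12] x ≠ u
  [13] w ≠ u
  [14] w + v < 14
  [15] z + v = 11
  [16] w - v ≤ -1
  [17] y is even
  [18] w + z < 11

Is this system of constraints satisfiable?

One satisfying assignment is x = 6, y = 6, z = 5, w = 5, v = 6, u = 3.
For the less obvious constraints — constraint 1: v - y = 0; constraint 3: u + v = 9 — and the others hold by inspection.

Satisfiable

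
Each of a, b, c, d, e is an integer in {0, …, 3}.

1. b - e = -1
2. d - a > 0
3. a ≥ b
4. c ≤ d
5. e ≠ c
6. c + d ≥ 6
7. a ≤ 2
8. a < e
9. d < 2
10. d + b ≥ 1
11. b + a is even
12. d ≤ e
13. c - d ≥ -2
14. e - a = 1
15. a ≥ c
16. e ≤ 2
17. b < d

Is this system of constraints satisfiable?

Unsatisfiable

From constraints 7 and 15: c ≤ a ≤ 2. From constraints 12 and 16: d ≤ e ≤ 2. Hence c + d ≤ 4. But constraint 6 requires c + d ≥ 6, and 6 > 4. Contradiction.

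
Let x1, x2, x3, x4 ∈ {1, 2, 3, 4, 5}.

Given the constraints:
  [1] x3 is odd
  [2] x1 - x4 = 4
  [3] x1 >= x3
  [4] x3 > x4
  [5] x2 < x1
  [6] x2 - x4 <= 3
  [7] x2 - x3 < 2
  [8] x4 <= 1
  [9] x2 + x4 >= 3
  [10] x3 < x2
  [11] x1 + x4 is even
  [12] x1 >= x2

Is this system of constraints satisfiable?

Satisfiable

Try x1 = 5, x2 = 4, x3 = 3, x4 = 1.
Check constraint 2: x1 - x4 = 4; constraint 6: x2 - x4 = 3. The remaining constraints are straightforward to verify.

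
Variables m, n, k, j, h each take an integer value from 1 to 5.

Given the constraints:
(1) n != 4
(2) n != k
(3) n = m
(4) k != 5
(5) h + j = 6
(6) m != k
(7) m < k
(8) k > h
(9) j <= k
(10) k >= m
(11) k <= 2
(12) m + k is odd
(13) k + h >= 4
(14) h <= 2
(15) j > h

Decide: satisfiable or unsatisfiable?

Unsatisfiable

From constraint 14: h ≤ 2. From constraints 9 and 11: j ≤ k ≤ 2. Hence h + j ≤ 4. But constraint 5 requires h + j = 6, and 6 > 4. Contradiction.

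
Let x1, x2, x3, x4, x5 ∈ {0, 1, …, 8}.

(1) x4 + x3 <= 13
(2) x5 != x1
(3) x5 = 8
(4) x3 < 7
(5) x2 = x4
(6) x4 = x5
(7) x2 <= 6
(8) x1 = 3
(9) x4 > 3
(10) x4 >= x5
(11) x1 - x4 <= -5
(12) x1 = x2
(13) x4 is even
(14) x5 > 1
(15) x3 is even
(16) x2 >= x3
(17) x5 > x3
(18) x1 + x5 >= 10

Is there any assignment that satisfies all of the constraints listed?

Unsatisfiable

Constraint 8 fixes x1 = 3 and constraint 3 fixes x5 = 8. Constraints 5, 6, and 12 give x1 = x2 = x4 = x5, so x1 = x5. But 3 ≠ 8 — contradiction.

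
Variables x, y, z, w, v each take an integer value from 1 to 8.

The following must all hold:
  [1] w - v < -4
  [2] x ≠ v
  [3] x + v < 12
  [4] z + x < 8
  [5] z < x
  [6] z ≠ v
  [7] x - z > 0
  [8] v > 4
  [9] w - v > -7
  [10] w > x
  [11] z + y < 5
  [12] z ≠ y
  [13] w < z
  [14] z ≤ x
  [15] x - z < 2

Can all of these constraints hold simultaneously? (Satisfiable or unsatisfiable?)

Constraints 5, 10, and 13 give w < z, z < x, x < w. Chaining: w < z < x < w, which forces w < w — impossible.

Unsatisfiable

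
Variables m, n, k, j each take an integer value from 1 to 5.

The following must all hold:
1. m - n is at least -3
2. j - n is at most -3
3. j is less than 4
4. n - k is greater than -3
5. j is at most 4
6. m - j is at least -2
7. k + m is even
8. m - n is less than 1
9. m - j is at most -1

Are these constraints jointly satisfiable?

Unsatisfiable

Constraints 1, 2, and 9 give j − m ≥ 1, m − n ≥ -3, n − j ≥ 3.
Adding all 3 inequalities: the left sides telescope to 0, and the right sides sum to 1 + (-3) + 3 = 1. So 0 ≥ 1, which is false.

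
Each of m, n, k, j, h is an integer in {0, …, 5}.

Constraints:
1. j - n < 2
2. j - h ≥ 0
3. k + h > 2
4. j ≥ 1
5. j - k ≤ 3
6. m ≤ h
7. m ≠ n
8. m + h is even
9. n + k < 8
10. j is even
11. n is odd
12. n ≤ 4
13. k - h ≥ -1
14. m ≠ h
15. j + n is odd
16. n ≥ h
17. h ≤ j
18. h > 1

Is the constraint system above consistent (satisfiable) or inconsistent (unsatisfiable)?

Try m = 1, n = 3, k = 2, j = 4, h = 3.
Check constraint 1: j - n = 1; constraint 2: j - h = 1. The remaining constraints are straightforward to verify.

Satisfiable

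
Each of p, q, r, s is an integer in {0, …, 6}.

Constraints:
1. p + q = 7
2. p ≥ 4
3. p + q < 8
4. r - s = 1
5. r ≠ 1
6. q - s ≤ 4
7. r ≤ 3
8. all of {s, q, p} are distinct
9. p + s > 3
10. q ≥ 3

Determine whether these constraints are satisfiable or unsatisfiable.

Satisfiable

One satisfying assignment is p = 4, q = 3, r = 2, s = 1.
For the less obvious constraints — constraint 1: p + q = 7; constraint 3: p + q = 7 — and the others hold by inspection.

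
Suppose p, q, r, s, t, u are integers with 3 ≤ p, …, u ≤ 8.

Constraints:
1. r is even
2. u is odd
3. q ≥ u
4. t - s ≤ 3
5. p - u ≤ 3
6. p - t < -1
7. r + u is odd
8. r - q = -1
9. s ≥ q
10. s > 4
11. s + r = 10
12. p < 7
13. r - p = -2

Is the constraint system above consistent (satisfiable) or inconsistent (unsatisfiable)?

Satisfiable

The assignment p = 6, q = 5, r = 4, s = 6, t = 8, u = 5 works:
  constraint 4 holds since t - s = 2.
  constraint 5 holds since p - u = 1.
The rest check out directly.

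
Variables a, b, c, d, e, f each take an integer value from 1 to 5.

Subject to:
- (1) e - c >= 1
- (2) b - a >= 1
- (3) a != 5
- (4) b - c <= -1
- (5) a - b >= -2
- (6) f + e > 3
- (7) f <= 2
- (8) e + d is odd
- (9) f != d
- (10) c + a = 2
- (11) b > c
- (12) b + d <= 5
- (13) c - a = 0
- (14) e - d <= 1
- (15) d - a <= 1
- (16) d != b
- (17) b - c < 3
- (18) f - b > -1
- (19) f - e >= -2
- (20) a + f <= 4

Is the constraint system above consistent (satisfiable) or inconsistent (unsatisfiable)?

Unsatisfiable

Constraints 1, 2, 4, 14, and 15 give a − d ≥ -1, d − e ≥ -1, e − c ≥ 1, c − b ≥ 1, b − a ≥ 1.
Adding all 5 inequalities: the left sides telescope to 0, and the right sides sum to (-1) + (-1) + 1 + 1 + 1 = 1. So 0 ≥ 1, which is false.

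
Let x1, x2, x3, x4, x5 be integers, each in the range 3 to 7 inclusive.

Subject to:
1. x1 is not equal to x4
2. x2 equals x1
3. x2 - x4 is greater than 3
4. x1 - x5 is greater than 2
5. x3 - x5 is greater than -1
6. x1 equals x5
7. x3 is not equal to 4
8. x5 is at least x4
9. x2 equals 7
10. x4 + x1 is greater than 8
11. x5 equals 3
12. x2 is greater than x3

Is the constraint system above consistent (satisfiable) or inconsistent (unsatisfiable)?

Unsatisfiable

Constraint 9 fixes x2 = 7 and constraint 11 fixes x5 = 3. Constraints 2 and 6 give x2 = x1 = x5, so x2 = x5. But 7 ≠ 3 — contradiction.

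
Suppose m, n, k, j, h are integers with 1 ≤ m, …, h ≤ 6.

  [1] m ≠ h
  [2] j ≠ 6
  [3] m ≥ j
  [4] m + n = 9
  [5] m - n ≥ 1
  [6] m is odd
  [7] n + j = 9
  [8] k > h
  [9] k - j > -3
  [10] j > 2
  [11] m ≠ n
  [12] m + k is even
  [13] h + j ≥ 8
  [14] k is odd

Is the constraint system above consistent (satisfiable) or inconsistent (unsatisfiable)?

Satisfiable

Try m = 5, n = 4, k = 5, j = 5, h = 3.
Check constraint 4: m + n = 9; constraint 5: m - n = 1; constraint 7: n + j = 9. The remaining constraints are straightforward to verify.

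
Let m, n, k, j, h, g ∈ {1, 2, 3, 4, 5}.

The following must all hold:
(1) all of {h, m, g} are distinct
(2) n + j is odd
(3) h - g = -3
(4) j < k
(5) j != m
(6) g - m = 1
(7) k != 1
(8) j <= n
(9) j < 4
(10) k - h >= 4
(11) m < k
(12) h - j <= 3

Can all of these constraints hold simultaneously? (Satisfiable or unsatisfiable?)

One satisfying assignment is m = 3, n = 2, k = 5, j = 1, h = 1, g = 4.
For the less obvious constraints — constraint 3: h - g = -3; constraint 6: g - m = 1; constraint 10: k - h = 4 — and the others hold by inspection.

Satisfiable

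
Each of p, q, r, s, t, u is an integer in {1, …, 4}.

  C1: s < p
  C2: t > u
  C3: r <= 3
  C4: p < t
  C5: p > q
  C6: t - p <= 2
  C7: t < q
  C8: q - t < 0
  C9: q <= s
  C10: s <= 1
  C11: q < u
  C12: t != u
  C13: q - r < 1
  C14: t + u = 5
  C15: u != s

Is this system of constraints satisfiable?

Constraints 4, 5, and 7 give p < t, t < q, q < p. Chaining: p < t < q < p, which forces p < p — impossible.

Unsatisfiable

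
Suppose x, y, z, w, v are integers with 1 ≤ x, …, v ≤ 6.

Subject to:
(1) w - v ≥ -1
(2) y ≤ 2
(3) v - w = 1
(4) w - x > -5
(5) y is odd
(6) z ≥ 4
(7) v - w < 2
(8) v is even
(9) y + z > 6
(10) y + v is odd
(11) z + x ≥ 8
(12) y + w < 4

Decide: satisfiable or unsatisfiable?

Satisfiable

Setting (x, y, z, w, v) = (5, 1, 6, 1, 2) satisfies everything: constraint 1: w - v = -1; constraint 3: v - w = 1, and the others follow.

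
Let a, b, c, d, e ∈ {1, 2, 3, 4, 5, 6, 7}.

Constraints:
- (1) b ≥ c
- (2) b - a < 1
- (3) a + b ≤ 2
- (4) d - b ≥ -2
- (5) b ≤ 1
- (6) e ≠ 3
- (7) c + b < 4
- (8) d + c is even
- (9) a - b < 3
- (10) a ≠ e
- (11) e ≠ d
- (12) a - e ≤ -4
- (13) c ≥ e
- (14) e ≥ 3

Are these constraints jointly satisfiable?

Unsatisfiable

From constraints 13 and 14: c ≥ e and e ≥ 3, so c ≥ 3. From constraints 1 and 5: c ≤ b and b ≤ 1, so c ≤ 1. But 1 < 3, so no value of c works.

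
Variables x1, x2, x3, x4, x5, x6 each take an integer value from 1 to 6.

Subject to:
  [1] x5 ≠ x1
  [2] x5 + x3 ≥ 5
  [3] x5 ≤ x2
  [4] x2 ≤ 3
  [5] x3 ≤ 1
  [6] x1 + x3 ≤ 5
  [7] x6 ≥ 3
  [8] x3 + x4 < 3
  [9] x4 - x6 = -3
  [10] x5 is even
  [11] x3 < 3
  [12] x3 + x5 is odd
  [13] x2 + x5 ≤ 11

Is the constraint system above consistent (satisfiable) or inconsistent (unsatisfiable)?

From constraints 3 and 4: x5 ≤ x2 ≤ 3. From constraint 5: x3 ≤ 1. Hence x5 + x3 ≤ 4. But constraint 2 requires x5 + x3 ≥ 5, and 5 > 4. Contradiction.

Unsatisfiable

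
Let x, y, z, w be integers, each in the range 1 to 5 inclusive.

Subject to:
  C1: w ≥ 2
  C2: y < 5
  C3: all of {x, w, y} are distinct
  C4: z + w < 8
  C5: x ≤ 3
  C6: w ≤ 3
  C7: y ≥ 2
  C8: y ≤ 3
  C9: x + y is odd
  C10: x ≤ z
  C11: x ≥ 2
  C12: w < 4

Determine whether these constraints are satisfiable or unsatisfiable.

Unsatisfiable

Constraints 1, 5, 6, 7, 8, and 11 confine each of x, w, y to the 2 values {2, 3}.
Constraint 3 requires all 3 of them to be distinct, but only 2 values are available — impossible by the pigeonhole principle.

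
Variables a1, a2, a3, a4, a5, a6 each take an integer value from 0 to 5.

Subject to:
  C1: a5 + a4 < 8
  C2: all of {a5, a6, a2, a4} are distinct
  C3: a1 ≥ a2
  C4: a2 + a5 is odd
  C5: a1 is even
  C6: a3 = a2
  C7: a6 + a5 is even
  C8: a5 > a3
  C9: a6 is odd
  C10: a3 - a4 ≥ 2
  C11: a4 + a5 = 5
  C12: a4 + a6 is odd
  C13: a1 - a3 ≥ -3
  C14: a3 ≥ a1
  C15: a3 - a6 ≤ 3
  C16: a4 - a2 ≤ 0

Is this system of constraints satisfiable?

Try a1 = 2, a2 = 2, a3 = 2, a4 = 0, a5 = 5, a6 = 1.
Check constraint 1: a5 + a4 = 5; constraint 10: a3 - a4 = 2; constraint 11: a4 + a5 = 5. The remaining constraints are straightforward to verify.

Satisfiable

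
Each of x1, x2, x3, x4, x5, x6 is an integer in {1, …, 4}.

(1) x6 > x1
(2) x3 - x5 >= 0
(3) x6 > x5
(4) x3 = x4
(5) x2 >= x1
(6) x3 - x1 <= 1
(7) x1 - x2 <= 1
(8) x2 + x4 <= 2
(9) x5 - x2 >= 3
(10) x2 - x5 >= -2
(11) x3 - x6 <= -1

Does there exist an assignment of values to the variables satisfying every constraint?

Unsatisfiable

Constraints 2, 6, 7, and 9 give x2 − x1 ≥ -1, x1 − x3 ≥ -1, x3 − x5 ≥ 0, x5 − x2 ≥ 3.
Adding all 4 inequalities: the left sides telescope to 0, and the right sides sum to (-1) + (-1) + 0 + 3 = 1. So 0 ≥ 1, which is false.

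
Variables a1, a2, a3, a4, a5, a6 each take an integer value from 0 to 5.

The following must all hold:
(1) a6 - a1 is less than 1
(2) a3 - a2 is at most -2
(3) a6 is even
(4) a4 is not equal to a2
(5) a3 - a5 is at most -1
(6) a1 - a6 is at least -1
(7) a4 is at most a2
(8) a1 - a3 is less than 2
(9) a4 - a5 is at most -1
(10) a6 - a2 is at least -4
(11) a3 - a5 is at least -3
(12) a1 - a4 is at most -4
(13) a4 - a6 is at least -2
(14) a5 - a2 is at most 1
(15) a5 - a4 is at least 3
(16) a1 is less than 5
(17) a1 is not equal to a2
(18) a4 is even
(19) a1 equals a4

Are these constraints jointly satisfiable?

Constraints 2, 6, 10, 11, 12, and 15 give a6 − a2 ≥ -4, a2 − a3 ≥ 2, a3 − a5 ≥ -3, a5 − a4 ≥ 3, a4 − a1 ≥ 4, a1 − a6 ≥ -1.
Adding all 6 inequalities: the left sides telescope to 0, and the right sides sum to (-4) + 2 + (-3) + 3 + 4 + (-1) = 1. So 0 ≥ 1, which is false.

Unsatisfiable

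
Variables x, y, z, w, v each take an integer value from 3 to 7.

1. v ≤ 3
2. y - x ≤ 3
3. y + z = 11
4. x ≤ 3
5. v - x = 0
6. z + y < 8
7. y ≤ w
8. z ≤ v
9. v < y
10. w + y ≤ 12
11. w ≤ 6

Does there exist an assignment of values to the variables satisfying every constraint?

Unsatisfiable

From constraints 7 and 11: y ≤ w ≤ 6. From constraints 1 and 8: z ≤ v ≤ 3. Hence y + z ≤ 9. But constraint 3 requires y + z = 11, and 11 > 9. Contradiction.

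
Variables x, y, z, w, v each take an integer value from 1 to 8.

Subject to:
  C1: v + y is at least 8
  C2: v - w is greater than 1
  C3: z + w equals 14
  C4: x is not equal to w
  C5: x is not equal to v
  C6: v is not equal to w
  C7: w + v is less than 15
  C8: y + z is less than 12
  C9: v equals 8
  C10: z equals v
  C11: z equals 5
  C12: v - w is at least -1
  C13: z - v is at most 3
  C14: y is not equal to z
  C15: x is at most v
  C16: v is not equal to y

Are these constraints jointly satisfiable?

Constraint 11 fixes z = 5 and constraint 9 fixes v = 8, but constraint 10 requires z = v. Since 5 ≠ 8, contradiction.

Unsatisfiable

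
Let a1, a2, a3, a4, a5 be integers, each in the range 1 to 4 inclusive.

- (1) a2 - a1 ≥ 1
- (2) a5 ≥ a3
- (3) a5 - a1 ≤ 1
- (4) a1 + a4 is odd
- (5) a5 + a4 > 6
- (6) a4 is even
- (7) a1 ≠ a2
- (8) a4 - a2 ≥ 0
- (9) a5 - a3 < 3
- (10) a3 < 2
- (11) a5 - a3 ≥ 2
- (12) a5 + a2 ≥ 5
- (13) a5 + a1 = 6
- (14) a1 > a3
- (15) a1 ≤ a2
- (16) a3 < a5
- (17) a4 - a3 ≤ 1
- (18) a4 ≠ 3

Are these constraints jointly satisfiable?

Unsatisfiable

Constraints 1, 3, 8, 11, and 17 give a4 − a2 ≥ 0, a2 − a1 ≥ 1, a1 − a5 ≥ -1, a5 − a3 ≥ 2, a3 − a4 ≥ -1.
Adding all 5 inequalities: the left sides telescope to 0, and the right sides sum to 0 + 1 + (-1) + 2 + (-1) = 1. So 0 ≥ 1, which is false.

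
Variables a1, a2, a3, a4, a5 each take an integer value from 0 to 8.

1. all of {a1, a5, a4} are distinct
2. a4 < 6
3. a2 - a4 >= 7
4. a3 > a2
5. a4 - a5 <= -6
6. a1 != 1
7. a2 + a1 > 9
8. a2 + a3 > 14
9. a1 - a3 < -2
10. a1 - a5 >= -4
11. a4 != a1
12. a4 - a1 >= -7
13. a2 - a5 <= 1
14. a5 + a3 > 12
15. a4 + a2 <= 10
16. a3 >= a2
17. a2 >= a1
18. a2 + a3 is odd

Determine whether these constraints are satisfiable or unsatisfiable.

The assignment a1 = 4, a2 = 7, a3 = 8, a4 = 0, a5 = 6 works:
  constraint 3 holds since a2 - a4 = 7.
  constraint 5 holds since a4 - a5 = -6.
  constraint 7 holds since a2 + a1 = 11.
The rest check out directly.

Satisfiable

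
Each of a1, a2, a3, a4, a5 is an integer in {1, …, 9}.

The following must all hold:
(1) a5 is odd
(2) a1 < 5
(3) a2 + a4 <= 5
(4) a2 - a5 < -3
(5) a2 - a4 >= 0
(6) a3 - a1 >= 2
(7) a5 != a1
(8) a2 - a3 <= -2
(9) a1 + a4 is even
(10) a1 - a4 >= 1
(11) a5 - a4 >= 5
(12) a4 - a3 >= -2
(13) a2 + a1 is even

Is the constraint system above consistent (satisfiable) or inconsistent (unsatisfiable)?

Unsatisfiable

Constraints 6, 10, and 12 give a1 − a4 ≥ 1, a4 − a3 ≥ -2, a3 − a1 ≥ 2.
Adding all 3 inequalities: the left sides telescope to 0, and the right sides sum to 1 + (-2) + 2 = 1. So 0 ≥ 1, which is false.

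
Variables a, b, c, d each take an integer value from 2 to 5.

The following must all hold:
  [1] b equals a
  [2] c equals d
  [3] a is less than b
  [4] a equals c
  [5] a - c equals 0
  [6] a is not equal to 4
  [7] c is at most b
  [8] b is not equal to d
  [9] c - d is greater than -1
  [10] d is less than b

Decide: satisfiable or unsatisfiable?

From constraints 1, 2, and 4, b = a = c = d, so b = d. But constraint 8 says b ≠ d. Contradiction.

Unsatisfiable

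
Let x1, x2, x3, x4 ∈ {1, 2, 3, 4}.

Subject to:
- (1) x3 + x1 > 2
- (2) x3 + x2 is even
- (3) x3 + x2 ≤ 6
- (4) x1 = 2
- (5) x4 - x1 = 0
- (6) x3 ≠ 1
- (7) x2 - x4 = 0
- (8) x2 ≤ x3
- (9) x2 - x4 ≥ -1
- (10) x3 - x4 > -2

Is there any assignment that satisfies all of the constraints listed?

Try x1 = 2, x2 = 2, x3 = 2, x4 = 2.
Check constraint 1: x3 + x1 = 4; constraint 3: x3 + x2 = 4. The remaining constraints are straightforward to verify.

Satisfiable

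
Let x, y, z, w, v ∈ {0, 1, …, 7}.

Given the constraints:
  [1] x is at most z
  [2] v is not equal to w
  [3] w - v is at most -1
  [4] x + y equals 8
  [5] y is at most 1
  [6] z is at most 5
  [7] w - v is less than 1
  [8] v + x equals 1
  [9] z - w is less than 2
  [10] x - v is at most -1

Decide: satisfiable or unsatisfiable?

From constraints 1 and 6: x ≤ z ≤ 5. From constraint 5: y ≤ 1. Hence x + y ≤ 6. But constraint 4 requires x + y = 8, and 8 > 6. Contradiction.

Unsatisfiable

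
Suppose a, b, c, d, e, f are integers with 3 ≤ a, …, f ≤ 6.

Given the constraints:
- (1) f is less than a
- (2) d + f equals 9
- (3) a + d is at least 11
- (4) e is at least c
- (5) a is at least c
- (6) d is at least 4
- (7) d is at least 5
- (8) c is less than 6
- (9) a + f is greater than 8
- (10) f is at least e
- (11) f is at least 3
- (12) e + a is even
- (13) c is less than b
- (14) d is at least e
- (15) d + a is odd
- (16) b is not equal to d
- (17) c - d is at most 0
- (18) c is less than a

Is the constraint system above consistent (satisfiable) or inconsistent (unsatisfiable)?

Setting (a, b, c, d, e, f) = (6, 6, 4, 5, 4, 4) satisfies everything: constraint 2: d + f = 9; constraint 3: a + d = 11, and the others follow.

Satisfiable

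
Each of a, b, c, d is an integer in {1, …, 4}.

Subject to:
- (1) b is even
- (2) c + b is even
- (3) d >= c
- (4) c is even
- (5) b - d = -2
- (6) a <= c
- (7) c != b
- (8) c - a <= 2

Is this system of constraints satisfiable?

Setting (a, b, c, d) = (3, 2, 4, 4) satisfies everything: constraint 5: b - d = -2; constraint 8: c - a = 1, and the others follow.

Satisfiable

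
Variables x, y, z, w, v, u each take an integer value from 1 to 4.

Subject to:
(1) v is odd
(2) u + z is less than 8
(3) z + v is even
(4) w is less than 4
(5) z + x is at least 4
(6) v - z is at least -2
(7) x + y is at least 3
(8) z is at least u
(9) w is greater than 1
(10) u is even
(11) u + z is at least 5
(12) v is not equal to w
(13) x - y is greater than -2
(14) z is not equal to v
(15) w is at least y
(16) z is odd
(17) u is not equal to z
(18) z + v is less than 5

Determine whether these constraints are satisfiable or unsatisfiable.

Satisfiable

Try x = 2, y = 3, z = 3, w = 3, v = 1, u = 2.
Check constraint 2: u + z = 5; constraint 5: z + x = 5. The remaining constraints are straightforward to verify.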